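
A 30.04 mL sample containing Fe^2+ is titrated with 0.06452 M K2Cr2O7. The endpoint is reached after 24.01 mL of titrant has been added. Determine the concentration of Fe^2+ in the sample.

0.309 M

n(K2Cr2O7) = 0.06452 x 0.02401 = 0.001549 mol.
From the balanced equation, 1 mol K2Cr2O7 reacts with 6 mol Fe^2+, so n(Fe^2+) = 0.001549 x 6/1 = 0.009295 mol.
[Fe^2+] = 0.009295 / 0.03004 L = 0.309 M.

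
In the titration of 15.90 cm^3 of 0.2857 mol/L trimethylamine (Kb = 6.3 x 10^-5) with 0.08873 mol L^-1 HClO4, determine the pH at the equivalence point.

5.48

n((CH3)3N) = 0.2857 x 0.01590 = 0.004543 mol; V(HClO4) at equivalence = 0.004543/0.08873 = 0.05120 L.
At equivalence the base is fully converted to (CH3)3NH+; total volume = 0.06710 L, so [(CH3)3NH+] = 0.004543/0.06710 = 0.06770 M.
Ka((CH3)3NH+) = Kw/Kb = 1.0e-14 / 6.3 x 10^-5 = 1.59e-10.
[H^+] = sqrt(Ka x [(CH3)3NH+]) = sqrt(1.59e-10 x 0.06770) = 3.28e-6 M.
pH = -log(3.28e-6) = 5.48.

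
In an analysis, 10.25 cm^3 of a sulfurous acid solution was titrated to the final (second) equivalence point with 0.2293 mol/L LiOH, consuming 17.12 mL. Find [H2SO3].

0.191 M

n(LiOH) = 0.2293 x 0.01712 = 0.003926 mol.
At the final (second) equivalence point, 2 mol OH^- react per mol H2SO3, so n(H2SO3) = 0.003926 / 2 = 0.001963 mol.
[H2SO3] = 0.001963 / 0.01025 L = 0.191 M.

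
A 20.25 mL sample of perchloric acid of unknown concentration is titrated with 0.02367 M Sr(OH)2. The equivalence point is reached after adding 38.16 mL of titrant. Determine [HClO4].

n(Sr(OH)2) delivered = 0.02367 x 0.03816 = 0.0009032 mol.
The reaction is 2 HClO4 + 1 Sr(OH)2, so n(HClO4) = 0.0009032 x 2/1 = 0.001806 mol.
[HClO4] = 0.001806 mol / 0.02025 L = 0.0892 M.

0.0892 M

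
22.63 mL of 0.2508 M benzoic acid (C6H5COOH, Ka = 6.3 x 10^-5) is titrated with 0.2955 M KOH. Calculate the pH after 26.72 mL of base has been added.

n(acid) = 0.2508 x 0.02263 = 0.005676 mol; n(KOH) added = 0.2955 x 0.02672 = 0.007896 mol.
Base is in excess by 0.007896 - 0.005676 = 0.002220 mol in a total volume of 0.04935 L.
[OH^-] = 0.002220/0.04935 = 0.04499 M, so pOH = 1.35 and pH = 14.00 - 1.35 = 12.65.

12.65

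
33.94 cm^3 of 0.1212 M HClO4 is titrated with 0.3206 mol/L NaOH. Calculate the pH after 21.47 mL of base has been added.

12.70

n(acid) = 0.1212 x 0.03394 = 0.004114 mol; n(NaOH) added = 0.3206 x 0.02147 = 0.006883 mol.
Base is in excess by 0.006883 - 0.004114 = 0.002770 mol in a total volume of 0.05541 L.
[OH^-] = 0.002770/0.05541 = 0.04999 M, so pOH = 1.30 and pH = 14.00 - 1.30 = 12.70.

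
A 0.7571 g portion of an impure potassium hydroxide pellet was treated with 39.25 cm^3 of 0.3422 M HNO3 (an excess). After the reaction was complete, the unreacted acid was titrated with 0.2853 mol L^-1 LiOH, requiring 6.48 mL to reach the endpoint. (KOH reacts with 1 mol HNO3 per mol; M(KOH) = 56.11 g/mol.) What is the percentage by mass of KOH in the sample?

Total n(HNO3) added = 0.3422 x 0.03925 = 0.01343 mol.
n(LiOH) used = 0.2853 x 0.006480 = 0.001849 mol, which equals the excess n(HNO3).
So n(HNO3) consumed by the sample = 0.01343 - 0.001849 = 0.01158 mol.
n(KOH) = 0.01158 / 1 = 0.01158 mol.
mass KOH = 0.01158 x 56.11 = 0.6499 g, so %KOH = 0.6499/0.7571 x 100 = 85.8%.

85.8%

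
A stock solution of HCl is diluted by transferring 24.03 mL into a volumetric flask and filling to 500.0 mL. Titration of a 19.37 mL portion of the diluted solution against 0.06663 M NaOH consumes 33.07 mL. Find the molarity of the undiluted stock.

n(NaOH) = 0.06663 x 0.03307 = 0.002203 mol.
n(HCl) in the aliquot = 0.002203 mol.
[diluted HCl] = 0.002203 / 0.01937 = 0.1138 M.
Dilution factor = 500.0/24.03 = 20.81, so [stock] = 0.1138 x 20.81 = 2.37 M.

2.37 M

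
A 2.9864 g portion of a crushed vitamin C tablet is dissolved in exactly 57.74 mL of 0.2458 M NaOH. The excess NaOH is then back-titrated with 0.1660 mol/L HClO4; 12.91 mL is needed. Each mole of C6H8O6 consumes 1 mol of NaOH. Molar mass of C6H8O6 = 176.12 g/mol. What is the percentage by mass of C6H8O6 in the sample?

71.1%

Total n(NaOH) added = 0.2458 x 0.05774 = 0.01419 mol.
n(HClO4) used = 0.1660 x 0.01291 = 0.002143 mol, which equals the excess n(NaOH).
So n(NaOH) consumed by the sample = 0.01419 - 0.002143 = 0.01205 mol.
n(C6H8O6) = 0.01205 / 1 = 0.01205 mol.
mass C6H8O6 = 0.01205 x 176.12 = 2.122 g, so %C6H8O6 = 2.122/2.9864 x 100 = 71.1%.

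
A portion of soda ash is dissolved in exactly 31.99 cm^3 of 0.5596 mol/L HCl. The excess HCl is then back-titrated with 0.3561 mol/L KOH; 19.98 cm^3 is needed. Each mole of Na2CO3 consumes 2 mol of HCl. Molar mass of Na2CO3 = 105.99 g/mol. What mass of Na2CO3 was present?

Total n(HCl) added = 0.5596 x 0.03199 = 0.01790 mol.
n(KOH) used = 0.3561 x 0.01998 = 0.007115 mol, which equals the excess n(HCl).
So n(HCl) consumed by the sample = 0.01790 - 0.007115 = 0.01079 mol.
n(Na2CO3) = 0.01079 / 2 = 0.005393 mol.
mass = 0.005393 mol x 105.99 g/mol = 0.572 g.

0.572 g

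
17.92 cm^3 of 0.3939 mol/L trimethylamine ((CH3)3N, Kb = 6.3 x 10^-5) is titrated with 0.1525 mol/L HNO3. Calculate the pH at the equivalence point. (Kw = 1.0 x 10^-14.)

n((CH3)3N) = 0.3939 x 0.01792 = 0.007059 mol; V(HNO3) at equivalence = 0.007059/0.1525 = 0.04629 L.
At equivalence the base is fully converted to (CH3)3NH+; total volume = 0.06421 L, so [(CH3)3NH+] = 0.007059/0.06421 = 0.1099 M.
Ka((CH3)3NH+) = Kw/Kb = 1.0e-14 / 6.3 x 10^-5 = 1.59e-10.
[H^+] = sqrt(Ka x [(CH3)3NH+]) = sqrt(1.59e-10 x 0.1099) = 4.18e-6 M.
pH = -log(4.18e-6) = 5.38.

5.38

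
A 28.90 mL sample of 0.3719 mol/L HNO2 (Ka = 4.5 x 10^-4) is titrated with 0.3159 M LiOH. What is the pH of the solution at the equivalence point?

8.29

n(HNO2) = 0.3719 x 0.02890 = 0.01075 mol; V(LiOH) at equivalence = 0.01075/0.3159 = 0.03402 L.
At equivalence all the acid is converted to NO2-; total volume = 0.02890 + 0.03402 = 0.06292 L, so [NO2-] = 0.01075/0.06292 = 0.1708 M.
Kb = Kw/Ka = 1.0e-14 / 4.5 x 10^-4 = 2.22e-11.
[OH^-] = sqrt(Kb x [NO2-]) = sqrt(2.22e-11 x 0.1708) = 1.95e-6 M.
pOH = 5.71, so pH = 14.00 - 5.71 = 8.29.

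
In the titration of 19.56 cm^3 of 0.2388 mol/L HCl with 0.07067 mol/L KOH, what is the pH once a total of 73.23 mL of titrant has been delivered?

n(acid) = 0.2388 x 0.01956 = 0.004671 mol; n(KOH) added = 0.07067 x 0.07323 = 0.005175 mol.
Base is in excess by 0.005175 - 0.004671 = 0.0005042 mol in a total volume of 0.09279 L.
[OH^-] = 0.0005042/0.09279 = 0.005434 M, so pOH = 2.26 and pH = 14.00 - 2.26 = 11.74.

11.74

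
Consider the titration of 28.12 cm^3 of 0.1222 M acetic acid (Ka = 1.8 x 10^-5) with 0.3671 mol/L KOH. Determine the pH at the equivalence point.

n(CH3COOH) = 0.1222 x 0.02812 = 0.003436 mol; V(KOH) at equivalence = 0.003436/0.3671 = 0.009361 L.
At equivalence all the acid is converted to CH3COO-; total volume = 0.02812 + 0.009361 = 0.03748 L, so [CH3COO-] = 0.003436/0.03748 = 0.09168 M.
Kb = Kw/Ka = 1.0e-14 / 1.8 x 10^-5 = 5.56e-10.
[OH^-] = sqrt(Kb x [CH3COO-]) = sqrt(5.56e-10 x 0.09168) = 7.14e-6 M.
pOH = 5.15, so pH = 14.00 - 5.15 = 8.85.

8.85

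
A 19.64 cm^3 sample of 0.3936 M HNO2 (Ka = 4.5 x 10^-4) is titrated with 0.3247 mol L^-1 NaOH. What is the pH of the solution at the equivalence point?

n(HNO2) = 0.3936 x 0.01964 = 0.007730 mol; V(NaOH) at equivalence = 0.007730/0.3247 = 0.02381 L.
At equivalence all the acid is converted to NO2-; total volume = 0.01964 + 0.02381 = 0.04345 L, so [NO2-] = 0.007730/0.04345 = 0.1779 M.
Kb = Kw/Ka = 1.0e-14 / 4.5 x 10^-4 = 2.22e-11.
[OH^-] = sqrt(Kb x [NO2-]) = sqrt(2.22e-11 x 0.1779) = 1.99e-6 M.
pOH = 5.70, so pH = 14.00 - 5.70 = 8.30.

8.30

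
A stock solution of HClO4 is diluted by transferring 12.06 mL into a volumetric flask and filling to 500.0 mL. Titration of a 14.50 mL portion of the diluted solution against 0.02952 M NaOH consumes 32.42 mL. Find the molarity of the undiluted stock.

2.74 M

n(NaOH) = 0.02952 x 0.03242 = 0.0009570 mol.
n(HClO4) in the aliquot = 0.0009570 mol.
[diluted HClO4] = 0.0009570 / 0.01450 = 0.06600 M.
Dilution factor = 500.0/12.06 = 41.46, so [stock] = 0.06600 x 41.46 = 2.74 M.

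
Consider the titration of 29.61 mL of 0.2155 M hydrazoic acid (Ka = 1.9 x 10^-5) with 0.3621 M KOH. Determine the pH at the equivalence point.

8.93

n(HN3) = 0.2155 x 0.02961 = 0.006381 mol; V(KOH) at equivalence = 0.006381/0.3621 = 0.01762 L.
At equivalence all the acid is converted to N3-; total volume = 0.02961 + 0.01762 = 0.04723 L, so [N3-] = 0.006381/0.04723 = 0.1351 M.
Kb = Kw/Ka = 1.0e-14 / 1.9 x 10^-5 = 5.26e-10.
[OH^-] = sqrt(Kb x [N3-]) = sqrt(5.26e-10 x 0.1351) = 8.43e-6 M.
pOH = 5.07, so pH = 14.00 - 5.07 = 8.93.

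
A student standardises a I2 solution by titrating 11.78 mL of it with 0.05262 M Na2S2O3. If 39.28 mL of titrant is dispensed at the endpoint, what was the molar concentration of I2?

0.0877 M

n(Na2S2O3) = 0.05262 x 0.03928 = 0.002067 mol.
From the balanced equation, 2 mol Na2S2O3 reacts with 1 mol I2, so n(I2) = 0.002067 x 1/2 = 0.001033 mol.
[I2] = 0.001033 / 0.01178 L = 0.0877 M.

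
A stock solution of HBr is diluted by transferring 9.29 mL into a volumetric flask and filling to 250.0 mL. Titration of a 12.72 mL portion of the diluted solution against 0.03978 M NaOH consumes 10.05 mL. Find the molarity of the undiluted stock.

0.846 M

n(NaOH) = 0.03978 x 0.01005 = 0.0003998 mol.
n(HBr) in the aliquot = 0.0003998 mol.
[diluted HBr] = 0.0003998 / 0.01272 = 0.03143 M.
Dilution factor = 250.0/9.290 = 26.91, so [stock] = 0.03143 x 26.91 = 0.846 M.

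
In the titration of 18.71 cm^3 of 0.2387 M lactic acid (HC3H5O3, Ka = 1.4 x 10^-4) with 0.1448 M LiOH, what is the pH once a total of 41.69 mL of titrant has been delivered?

n(acid) = 0.2387 x 0.01871 = 0.004466 mol; n(LiOH) added = 0.1448 x 0.04169 = 0.006037 mol.
Base is in excess by 0.006037 - 0.004466 = 0.001571 mol in a total volume of 0.06040 L.
[OH^-] = 0.001571/0.06040 = 0.02600 M, so pOH = 1.58 and pH = 14.00 - 1.58 = 12.42.

12.42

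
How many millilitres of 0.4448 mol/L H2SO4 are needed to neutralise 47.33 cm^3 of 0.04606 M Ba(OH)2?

4.90 mL

n(Ba(OH)2) = 0.04606 mol/L x 0.04733 L = 0.002180 mol.
At equivalence n(H2SO4) = n(Ba(OH)2) = 0.002180 mol.
V(H2SO4) = 0.002180 / 0.4448 = 0.004901 L = 4.90 mL.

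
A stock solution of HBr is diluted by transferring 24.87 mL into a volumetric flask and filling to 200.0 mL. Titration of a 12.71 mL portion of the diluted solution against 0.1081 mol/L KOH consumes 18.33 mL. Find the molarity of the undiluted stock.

1.25 M

n(KOH) = 0.1081 x 0.01833 = 0.001981 mol.
n(HBr) in the aliquot = 0.001981 mol.
[diluted HBr] = 0.001981 / 0.01271 = 0.1559 M.
Dilution factor = 200.0/24.87 = 8.042, so [stock] = 0.1559 x 8.042 = 1.25 M.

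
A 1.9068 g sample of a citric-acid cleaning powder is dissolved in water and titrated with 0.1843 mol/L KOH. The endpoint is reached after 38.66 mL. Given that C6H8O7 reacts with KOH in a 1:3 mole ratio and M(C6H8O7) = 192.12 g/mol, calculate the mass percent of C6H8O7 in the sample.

n(KOH) = 0.1843 x 0.03866 = 0.007125 mol.
n(C6H8O7) = 0.007125 / 3 = 0.002375 mol.
mass of C6H8O7 = 0.002375 x 192.12 = 0.4563 g.
% purity = 0.4563 / 1.9068 x 100 = 23.9%.

23.9%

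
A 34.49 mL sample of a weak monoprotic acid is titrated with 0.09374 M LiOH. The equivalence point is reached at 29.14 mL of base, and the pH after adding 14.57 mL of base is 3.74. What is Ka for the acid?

14.57 mL is half of the equivalence volume, so this is the half-equivalence point where [HA] = [A^-].
At half-equivalence pH = pKa, so pKa = 3.74.
Ka = 10^(-3.74) = 1.8 x 10^-4.

1.8 x 10^-4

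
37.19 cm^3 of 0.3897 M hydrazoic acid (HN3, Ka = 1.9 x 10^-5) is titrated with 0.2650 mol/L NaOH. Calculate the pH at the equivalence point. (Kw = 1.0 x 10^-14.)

8.96

n(HN3) = 0.3897 x 0.03719 = 0.01449 mol; V(NaOH) at equivalence = 0.01449/0.2650 = 0.05469 L.
At equivalence all the acid is converted to N3-; total volume = 0.03719 + 0.05469 = 0.09188 L, so [N3-] = 0.01449/0.09188 = 0.1577 M.
Kb = Kw/Ka = 1.0e-14 / 1.9 x 10^-5 = 5.26e-10.
[OH^-] = sqrt(Kb x [N3-]) = sqrt(5.26e-10 x 0.1577) = 9.11e-6 M.
pOH = 5.04, so pH = 14.00 - 5.04 = 8.96.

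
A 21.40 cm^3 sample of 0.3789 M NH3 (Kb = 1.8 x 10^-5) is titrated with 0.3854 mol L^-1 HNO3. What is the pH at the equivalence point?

4.99

n(NH3) = 0.3789 x 0.02140 = 0.008108 mol; V(HNO3) at equivalence = 0.008108/0.3854 = 0.02104 L.
At equivalence the base is fully converted to NH4+; total volume = 0.04244 L, so [NH4+] = 0.008108/0.04244 = 0.1911 M.
Ka(NH4+) = Kw/Kb = 1.0e-14 / 1.8 x 10^-5 = 5.56e-10.
[H^+] = sqrt(Ka x [NH4+]) = sqrt(5.56e-10 x 0.1911) = 1.03e-5 M.
pH = -log(1.03e-5) = 4.99.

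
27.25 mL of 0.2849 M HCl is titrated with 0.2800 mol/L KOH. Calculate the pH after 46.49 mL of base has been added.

n(acid) = 0.2849 x 0.02725 = 0.007764 mol; n(KOH) added = 0.2800 x 0.04649 = 0.01302 mol.
Base is in excess by 0.01302 - 0.007764 = 0.005254 mol in a total volume of 0.07374 L.
[OH^-] = 0.005254/0.07374 = 0.07125 M, so pOH = 1.15 and pH = 14.00 - 1.15 = 12.85.

12.85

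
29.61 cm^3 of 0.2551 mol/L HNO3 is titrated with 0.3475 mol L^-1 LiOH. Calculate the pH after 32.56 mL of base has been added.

n(acid) = 0.2551 x 0.02961 = 0.007554 mol; n(LiOH) added = 0.3475 x 0.03256 = 0.01131 mol.
Base is in excess by 0.01131 - 0.007554 = 0.003761 mol in a total volume of 0.06217 L.
[OH^-] = 0.003761/0.06217 = 0.06050 M, so pOH = 1.22 and pH = 14.00 - 1.22 = 12.78.

12.78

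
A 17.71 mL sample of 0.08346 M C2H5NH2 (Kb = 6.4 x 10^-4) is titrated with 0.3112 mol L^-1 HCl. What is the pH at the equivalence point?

5.99

n(C2H5NH2) = 0.08346 x 0.01771 = 0.001478 mol; V(HCl) at equivalence = 0.001478/0.3112 = 0.004750 L.
At equivalence the base is fully converted to C2H5NH3+; total volume = 0.02246 L, so [C2H5NH3+] = 0.001478/0.02246 = 0.06581 M.
Ka(C2H5NH3+) = Kw/Kb = 1.0e-14 / 6.4 x 10^-4 = 1.56e-11.
[H^+] = sqrt(Ka x [C2H5NH3+]) = sqrt(1.56e-11 x 0.06581) = 1.01e-6 M.
pH = -log(1.01e-6) = 5.99.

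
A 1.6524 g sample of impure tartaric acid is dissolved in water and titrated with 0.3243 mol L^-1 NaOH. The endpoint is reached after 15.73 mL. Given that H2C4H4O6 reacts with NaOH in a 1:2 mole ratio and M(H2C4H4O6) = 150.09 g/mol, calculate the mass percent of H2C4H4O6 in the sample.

n(NaOH) = 0.3243 x 0.01573 = 0.005101 mol.
n(H2C4H4O6) = 0.005101 / 2 = 0.002551 mol.
mass of H2C4H4O6 = 0.002551 x 150.09 = 0.3828 g.
% purity = 0.3828 / 1.6524 x 100 = 23.2%.

23.2%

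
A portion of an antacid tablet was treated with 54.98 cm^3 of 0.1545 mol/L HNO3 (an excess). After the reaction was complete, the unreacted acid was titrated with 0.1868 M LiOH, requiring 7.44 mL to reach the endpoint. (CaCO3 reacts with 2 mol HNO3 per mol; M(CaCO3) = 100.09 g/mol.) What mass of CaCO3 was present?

Total n(HNO3) added = 0.1545 x 0.05498 = 0.008494 mol.
n(LiOH) used = 0.1868 x 0.007440 = 0.001390 mol, which equals the excess n(HNO3).
So n(HNO3) consumed by the sample = 0.008494 - 0.001390 = 0.007105 mol.
n(CaCO3) = 0.007105 / 2 = 0.003552 mol.
mass = 0.003552 mol x 100.09 g/mol = 0.356 g.

0.356 g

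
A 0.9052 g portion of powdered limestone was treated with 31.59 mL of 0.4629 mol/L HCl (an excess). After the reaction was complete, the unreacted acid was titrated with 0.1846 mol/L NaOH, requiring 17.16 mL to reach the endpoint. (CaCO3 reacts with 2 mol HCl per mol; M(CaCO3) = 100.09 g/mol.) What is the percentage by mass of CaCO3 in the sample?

63.3%

Total n(HCl) added = 0.4629 x 0.03159 = 0.01462 mol.
n(NaOH) used = 0.1846 x 0.01716 = 0.003168 mol, which equals the excess n(HCl).
So n(HCl) consumed by the sample = 0.01462 - 0.003168 = 0.01146 mol.
n(CaCO3) = 0.01146 / 2 = 0.005728 mol.
mass CaCO3 = 0.005728 x 100.09 = 0.5733 g, so %CaCO3 = 0.5733/0.9052 x 100 = 63.3%.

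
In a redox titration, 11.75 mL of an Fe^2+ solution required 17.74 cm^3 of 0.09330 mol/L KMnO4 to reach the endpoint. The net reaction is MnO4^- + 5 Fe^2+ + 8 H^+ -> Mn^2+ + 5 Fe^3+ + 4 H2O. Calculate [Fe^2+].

0.704 M

n(KMnO4) = 0.09330 x 0.01774 = 0.001655 mol.
From the balanced equation, 1 mol KMnO4 reacts with 5 mol Fe^2+, so n(Fe^2+) = 0.001655 x 5/1 = 0.008276 mol.
[Fe^2+] = 0.008276 / 0.01175 L = 0.704 M.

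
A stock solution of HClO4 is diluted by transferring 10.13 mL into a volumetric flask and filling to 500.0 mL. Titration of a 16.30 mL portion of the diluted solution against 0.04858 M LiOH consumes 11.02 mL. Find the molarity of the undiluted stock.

n(LiOH) = 0.04858 x 0.01102 = 0.0005354 mol.
n(HClO4) in the aliquot = 0.0005354 mol.
[diluted HClO4] = 0.0005354 / 0.01630 = 0.03284 M.
Dilution factor = 500.0/10.13 = 49.36, so [stock] = 0.03284 x 49.36 = 1.62 M.

1.62 M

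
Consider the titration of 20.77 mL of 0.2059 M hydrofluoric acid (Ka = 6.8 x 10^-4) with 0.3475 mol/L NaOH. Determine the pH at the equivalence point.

8.14

n(HF) = 0.2059 x 0.02077 = 0.004277 mol; V(NaOH) at equivalence = 0.004277/0.3475 = 0.01231 L.
At equivalence all the acid is converted to F-; total volume = 0.02077 + 0.01231 = 0.03308 L, so [F-] = 0.004277/0.03308 = 0.1293 M.
Kb = Kw/Ka = 1.0e-14 / 6.8 x 10^-4 = 1.47e-11.
[OH^-] = sqrt(Kb x [F-]) = sqrt(1.47e-11 x 0.1293) = 1.38e-6 M.
pOH = 5.86, so pH = 14.00 - 5.86 = 8.14.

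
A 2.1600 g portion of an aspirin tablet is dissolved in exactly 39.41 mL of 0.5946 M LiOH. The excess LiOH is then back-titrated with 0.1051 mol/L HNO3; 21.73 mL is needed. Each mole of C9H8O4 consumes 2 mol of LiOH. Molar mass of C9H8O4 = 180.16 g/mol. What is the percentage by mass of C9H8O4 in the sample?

88.2%

Total n(LiOH) added = 0.5946 x 0.03941 = 0.02343 mol.
n(HNO3) used = 0.1051 x 0.02173 = 0.002284 mol, which equals the excess n(LiOH).
So n(LiOH) consumed by the sample = 0.02343 - 0.002284 = 0.02115 mol.
n(C9H8O4) = 0.02115 / 2 = 0.01057 mol.
mass C9H8O4 = 0.01057 x 180.16 = 1.905 g, so %C9H8O4 = 1.905/2.1600 x 100 = 88.2%.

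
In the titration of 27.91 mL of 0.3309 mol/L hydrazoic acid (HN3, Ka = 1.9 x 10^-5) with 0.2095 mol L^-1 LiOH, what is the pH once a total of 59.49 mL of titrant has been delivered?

n(acid) = 0.3309 x 0.02791 = 0.009235 mol; n(LiOH) added = 0.2095 x 0.05949 = 0.01246 mol.
Base is in excess by 0.01246 - 0.009235 = 0.003228 mol in a total volume of 0.08740 L.
[OH^-] = 0.003228/0.08740 = 0.03693 M, so pOH = 1.43 and pH = 14.00 - 1.43 = 12.57.

12.57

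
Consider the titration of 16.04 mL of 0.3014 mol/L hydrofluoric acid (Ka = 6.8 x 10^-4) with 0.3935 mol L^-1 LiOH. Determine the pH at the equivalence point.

n(HF) = 0.3014 x 0.01604 = 0.004834 mol; V(LiOH) at equivalence = 0.004834/0.3935 = 0.01229 L.
At equivalence all the acid is converted to F-; total volume = 0.01604 + 0.01229 = 0.02833 L, so [F-] = 0.004834/0.02833 = 0.1707 M.
Kb = Kw/Ka = 1.0e-14 / 6.8 x 10^-4 = 1.47e-11.
[OH^-] = sqrt(Kb x [F-]) = sqrt(1.47e-11 x 0.1707) = 1.58e-6 M.
pOH = 5.80, so pH = 14.00 - 5.80 = 8.20.

8.20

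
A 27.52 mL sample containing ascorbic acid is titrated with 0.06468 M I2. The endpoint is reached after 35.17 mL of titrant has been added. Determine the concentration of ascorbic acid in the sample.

n(I2) = 0.06468 x 0.03517 = 0.002275 mol.
From the balanced equation, 1 mol I2 reacts with 1 mol ascorbic acid, so n(ascorbic acid) = 0.002275 x 1/1 = 0.002275 mol.
[ascorbic acid] = 0.002275 / 0.02752 L = 0.0827 M.

0.0827 M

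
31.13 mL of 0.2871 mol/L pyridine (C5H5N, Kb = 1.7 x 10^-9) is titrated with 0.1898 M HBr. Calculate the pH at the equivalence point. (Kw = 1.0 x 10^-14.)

n(C5H5N) = 0.2871 x 0.03113 = 0.008937 mol; V(HBr) at equivalence = 0.008937/0.1898 = 0.04709 L.
At equivalence the base is fully converted to C5H5NH+; total volume = 0.07822 L, so [C5H5NH+] = 0.008937/0.07822 = 0.1143 M.
Ka(C5H5NH+) = Kw/Kb = 1.0e-14 / 1.7 x 10^-9 = 5.88e-6.
[H^+] = sqrt(Ka x [C5H5NH+]) = sqrt(5.88e-6 x 0.1143) = 0.000820 M.
pH = -log(0.000820) = 3.09.

3.09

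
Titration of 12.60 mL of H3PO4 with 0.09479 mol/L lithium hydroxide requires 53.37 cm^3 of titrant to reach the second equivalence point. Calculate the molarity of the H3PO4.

0.201 M

n(LiOH) = 0.09479 x 0.05337 = 0.005059 mol.
At the second equivalence point, 2 mol OH^- react per mol H3PO4, so n(H3PO4) = 0.005059 / 2 = 0.002529 mol.
[H3PO4] = 0.002529 / 0.01260 L = 0.201 M.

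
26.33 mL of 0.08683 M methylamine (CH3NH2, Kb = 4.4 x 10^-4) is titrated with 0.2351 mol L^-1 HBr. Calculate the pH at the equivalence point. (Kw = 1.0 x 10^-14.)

n(CH3NH2) = 0.08683 x 0.02633 = 0.002286 mol; V(HBr) at equivalence = 0.002286/0.2351 = 0.009725 L.
At equivalence the base is fully converted to CH3NH3+; total volume = 0.03605 L, so [CH3NH3+] = 0.002286/0.03605 = 0.06341 M.
Ka(CH3NH3+) = Kw/Kb = 1.0e-14 / 4.4 x 10^-4 = 2.27e-11.
[H^+] = sqrt(Ka x [CH3NH3+]) = sqrt(2.27e-11 x 0.06341) = 1.20e-6 M.
pH = -log(1.20e-6) = 5.92.

5.92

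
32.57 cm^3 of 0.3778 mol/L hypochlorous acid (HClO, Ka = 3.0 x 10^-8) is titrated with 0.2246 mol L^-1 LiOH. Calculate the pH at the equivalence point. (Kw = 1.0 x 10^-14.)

n(HClO) = 0.3778 x 0.03257 = 0.01230 mol; V(LiOH) at equivalence = 0.01230/0.2246 = 0.05479 L.
At equivalence all the acid is converted to ClO-; total volume = 0.03257 + 0.05479 = 0.08736 L, so [ClO-] = 0.01230/0.08736 = 0.1409 M.
Kb = Kw/Ka = 1.0e-14 / 3.0 x 10^-8 = 3.33e-7.
[OH^-] = sqrt(Kb x [ClO-]) = sqrt(3.33e-7 x 0.1409) = 0.000217 M.
pOH = 3.66, so pH = 14.00 - 3.66 = 10.34.

10.34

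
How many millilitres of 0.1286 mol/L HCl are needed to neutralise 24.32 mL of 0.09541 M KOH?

n(KOH) = 0.09541 mol/L x 0.02432 L = 0.002320 mol.
At equivalence n(HCl) = n(KOH) = 0.002320 mol.
V(HCl) = 0.002320 / 0.1286 = 0.01804 L = 18.0 mL.

18.0 mL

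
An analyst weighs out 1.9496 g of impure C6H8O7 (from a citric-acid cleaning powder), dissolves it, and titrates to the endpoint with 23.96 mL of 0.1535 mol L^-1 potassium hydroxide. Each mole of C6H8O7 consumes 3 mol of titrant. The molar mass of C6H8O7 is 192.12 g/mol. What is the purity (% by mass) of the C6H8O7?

n(KOH) = 0.1535 x 0.02396 = 0.003678 mol.
n(C6H8O7) = 0.003678 / 3 = 0.001226 mol.
mass of C6H8O7 = 0.001226 x 192.12 = 0.2355 g.
% purity = 0.2355 / 1.9496 x 100 = 12.1%.

12.1%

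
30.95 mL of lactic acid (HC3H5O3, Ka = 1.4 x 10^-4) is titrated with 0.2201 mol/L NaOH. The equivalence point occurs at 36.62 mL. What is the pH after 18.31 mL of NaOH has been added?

18.31 mL is exactly half the equivalence volume (36.62/2), i.e. the half-equivalence point.
There, n(HA) = n(A^-), so pH = pKa = -log(1.4 x 10^-4) = 3.85.

3.85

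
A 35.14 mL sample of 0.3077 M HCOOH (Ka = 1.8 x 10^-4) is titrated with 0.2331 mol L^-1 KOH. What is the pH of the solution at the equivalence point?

8.43

n(HCOOH) = 0.3077 x 0.03514 = 0.01081 mol; V(KOH) at equivalence = 0.01081/0.2331 = 0.04639 L.
At equivalence all the acid is converted to HCOO-; total volume = 0.03514 + 0.04639 = 0.08153 L, so [HCOO-] = 0.01081/0.08153 = 0.1326 M.
Kb = Kw/Ka = 1.0e-14 / 1.8 x 10^-4 = 5.56e-11.
[OH^-] = sqrt(Kb x [HCOO-]) = sqrt(5.56e-11 x 0.1326) = 2.71e-6 M.
pOH = 5.57, so pH = 14.00 - 5.57 = 8.43.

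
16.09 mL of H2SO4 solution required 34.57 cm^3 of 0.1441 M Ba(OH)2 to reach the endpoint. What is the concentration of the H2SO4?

0.310 M

n(Ba(OH)2) delivered = 0.1441 x 0.03457 = 0.004982 mol.
For a 1:1 reaction, n(H2SO4) = 0.004982 mol.
[H2SO4] = 0.004982 mol / 0.01609 L = 0.310 M.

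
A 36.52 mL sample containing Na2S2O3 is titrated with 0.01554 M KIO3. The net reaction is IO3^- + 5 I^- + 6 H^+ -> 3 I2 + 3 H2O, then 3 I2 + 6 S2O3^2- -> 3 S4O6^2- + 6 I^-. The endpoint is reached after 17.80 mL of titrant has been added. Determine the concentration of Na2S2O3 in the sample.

n(KIO3) = 0.01554 x 0.01780 = 0.0002766 mol.
From the balanced equation, 1 mol KIO3 reacts with 6 mol Na2S2O3, so n(Na2S2O3) = 0.0002766 x 6/1 = 0.001660 mol.
[Na2S2O3] = 0.001660 / 0.03652 L = 0.0454 M.

0.0454 M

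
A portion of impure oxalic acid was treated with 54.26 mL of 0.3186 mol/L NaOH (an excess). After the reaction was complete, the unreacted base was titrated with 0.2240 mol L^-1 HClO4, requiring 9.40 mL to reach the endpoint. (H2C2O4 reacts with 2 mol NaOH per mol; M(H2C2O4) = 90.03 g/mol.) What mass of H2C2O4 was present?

0.683 g

Total n(NaOH) added = 0.3186 x 0.05426 = 0.01729 mol.
n(HClO4) used = 0.2240 x 0.009400 = 0.002106 mol, which equals the excess n(NaOH).
So n(NaOH) consumed by the sample = 0.01729 - 0.002106 = 0.01518 mol.
n(H2C2O4) = 0.01518 / 2 = 0.007591 mol.
mass = 0.007591 mol x 90.03 g/mol = 0.683 g.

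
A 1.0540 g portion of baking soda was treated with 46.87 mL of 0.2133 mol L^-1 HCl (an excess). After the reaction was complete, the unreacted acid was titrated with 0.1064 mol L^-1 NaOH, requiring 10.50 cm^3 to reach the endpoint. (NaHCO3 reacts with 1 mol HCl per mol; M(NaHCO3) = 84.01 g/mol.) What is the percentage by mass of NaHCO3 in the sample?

70.8%

Total n(HCl) added = 0.2133 x 0.04687 = 0.009997 mol.
n(NaOH) used = 0.1064 x 0.01050 = 0.001117 mol, which equals the excess n(HCl).
So n(HCl) consumed by the sample = 0.009997 - 0.001117 = 0.008880 mol.
n(NaHCO3) = 0.008880 / 1 = 0.008880 mol.
mass NaHCO3 = 0.008880 x 84.01 = 0.7460 g, so %NaHCO3 = 0.7460/1.0540 x 100 = 70.8%.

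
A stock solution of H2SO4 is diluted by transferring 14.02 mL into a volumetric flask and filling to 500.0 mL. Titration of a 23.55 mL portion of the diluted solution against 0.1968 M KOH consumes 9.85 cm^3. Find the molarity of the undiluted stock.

n(KOH) = 0.1968 x 0.009850 = 0.001938 mol.
n(H2SO4) in the aliquot = 0.001938 x 1/2 = 0.0009692 mol.
[diluted H2SO4] = 0.0009692 / 0.02355 = 0.04116 M.
Dilution factor = 500.0/14.02 = 35.66, so [stock] = 0.04116 x 35.66 = 1.47 M.

1.47 M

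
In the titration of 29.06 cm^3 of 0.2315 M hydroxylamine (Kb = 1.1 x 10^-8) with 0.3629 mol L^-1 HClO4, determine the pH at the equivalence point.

3.45

n(NH2OH) = 0.2315 x 0.02906 = 0.006727 mol; V(HClO4) at equivalence = 0.006727/0.3629 = 0.01854 L.
At equivalence the base is fully converted to NH3OH+; total volume = 0.04760 L, so [NH3OH+] = 0.006727/0.04760 = 0.1413 M.
Ka(NH3OH+) = Kw/Kb = 1.0e-14 / 1.1 x 10^-8 = 9.09e-7.
[H^+] = sqrt(Ka x [NH3OH+]) = sqrt(9.09e-7 x 0.1413) = 0.000358 M.
pH = -log(0.000358) = 3.45.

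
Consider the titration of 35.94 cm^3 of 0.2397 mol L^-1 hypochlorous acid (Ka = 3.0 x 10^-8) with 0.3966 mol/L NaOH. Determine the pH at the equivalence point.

10.35

n(HClO) = 0.2397 x 0.03594 = 0.008615 mol; V(NaOH) at equivalence = 0.008615/0.3966 = 0.02172 L.
At equivalence all the acid is converted to ClO-; total volume = 0.03594 + 0.02172 = 0.05766 L, so [ClO-] = 0.008615/0.05766 = 0.1494 M.
Kb = Kw/Ka = 1.0e-14 / 3.0 x 10^-8 = 3.33e-7.
[OH^-] = sqrt(Kb x [ClO-]) = sqrt(3.33e-7 x 0.1494) = 0.000223 M.
pOH = 3.65, so pH = 14.00 - 3.65 = 10.35.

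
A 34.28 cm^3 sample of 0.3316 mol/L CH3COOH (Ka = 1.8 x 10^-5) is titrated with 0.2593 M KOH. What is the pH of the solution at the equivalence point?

n(CH3COOH) = 0.3316 x 0.03428 = 0.01137 mol; V(KOH) at equivalence = 0.01137/0.2593 = 0.04384 L.
At equivalence all the acid is converted to CH3COO-; total volume = 0.03428 + 0.04384 = 0.07812 L, so [CH3COO-] = 0.01137/0.07812 = 0.1455 M.
Kb = Kw/Ka = 1.0e-14 / 1.8 x 10^-5 = 5.56e-10.
[OH^-] = sqrt(Kb x [CH3COO-]) = sqrt(5.56e-10 x 0.1455) = 8.99e-6 M.
pOH = 5.05, so pH = 14.00 - 5.05 = 8.95.

8.95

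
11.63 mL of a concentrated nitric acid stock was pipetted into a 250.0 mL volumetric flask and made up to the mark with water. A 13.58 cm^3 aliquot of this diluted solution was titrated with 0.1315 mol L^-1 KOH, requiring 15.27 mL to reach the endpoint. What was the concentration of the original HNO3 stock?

n(KOH) = 0.1315 x 0.01527 = 0.002008 mol.
n(HNO3) in the aliquot = 0.002008 mol.
[diluted HNO3] = 0.002008 / 0.01358 = 0.1479 M.
Dilution factor = 250.0/11.63 = 21.50, so [stock] = 0.1479 x 21.50 = 3.18 M.

3.18 M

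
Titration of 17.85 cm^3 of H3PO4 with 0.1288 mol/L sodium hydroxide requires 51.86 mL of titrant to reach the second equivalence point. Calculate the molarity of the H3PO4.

0.187 M

n(NaOH) = 0.1288 x 0.05186 = 0.006680 mol.
At the second equivalence point, 2 mol OH^- react per mol H3PO4, so n(H3PO4) = 0.006680 / 2 = 0.003340 mol.
[H3PO4] = 0.003340 / 0.01785 L = 0.187 M.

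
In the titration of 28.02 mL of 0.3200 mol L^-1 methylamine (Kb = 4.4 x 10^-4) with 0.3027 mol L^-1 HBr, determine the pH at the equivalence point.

n(CH3NH2) = 0.3200 x 0.02802 = 0.008966 mol; V(HBr) at equivalence = 0.008966/0.3027 = 0.02962 L.
At equivalence the base is fully converted to CH3NH3+; total volume = 0.05764 L, so [CH3NH3+] = 0.008966/0.05764 = 0.1556 M.
Ka(CH3NH3+) = Kw/Kb = 1.0e-14 / 4.4 x 10^-4 = 2.27e-11.
[H^+] = sqrt(Ka x [CH3NH3+]) = sqrt(2.27e-11 x 0.1556) = 1.88e-6 M.
pH = -log(1.88e-6) = 5.73.

5.73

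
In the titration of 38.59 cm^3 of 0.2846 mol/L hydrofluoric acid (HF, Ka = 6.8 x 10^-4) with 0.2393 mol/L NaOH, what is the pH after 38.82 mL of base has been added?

Initial n(HF) = 0.2846 x 0.03859 = 0.01098 mol.
n(NaOH) added = 0.2393 x 0.03882 = 0.009290 mol, converting that many moles of HF to F-.
Remaining n(HF) = 0.001693 mol; n(F-) = 0.009290 mol.
By Henderson-Hasselbalch, pH = pKa + log([A^-]/[HA]) = 3.17 + log(0.009290/0.001693) = 3.17 + (+0.74) = 3.91.

3.91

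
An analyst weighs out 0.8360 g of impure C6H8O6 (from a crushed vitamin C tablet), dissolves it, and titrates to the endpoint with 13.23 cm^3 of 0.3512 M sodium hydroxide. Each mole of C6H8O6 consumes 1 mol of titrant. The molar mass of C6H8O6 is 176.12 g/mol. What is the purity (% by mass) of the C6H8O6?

n(NaOH) = 0.3512 x 0.01323 = 0.004646 mol.
n(C6H8O6) = 0.004646 / 1 = 0.004646 mol.
mass of C6H8O6 = 0.004646 x 176.12 = 0.8183 g.
% purity = 0.8183 / 0.8360 x 100 = 97.9%.

97.9%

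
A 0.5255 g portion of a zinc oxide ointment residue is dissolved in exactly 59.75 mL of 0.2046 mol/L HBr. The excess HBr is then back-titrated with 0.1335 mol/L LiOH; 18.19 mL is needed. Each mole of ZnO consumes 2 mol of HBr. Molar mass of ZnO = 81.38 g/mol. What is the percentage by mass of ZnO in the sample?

Total n(HBr) added = 0.2046 x 0.05975 = 0.01222 mol.
n(LiOH) used = 0.1335 x 0.01819 = 0.002428 mol, which equals the excess n(HBr).
So n(HBr) consumed by the sample = 0.01222 - 0.002428 = 0.009796 mol.
n(ZnO) = 0.009796 / 2 = 0.004898 mol.
mass ZnO = 0.004898 x 81.38 = 0.3986 g, so %ZnO = 0.3986/0.5255 x 100 = 75.9%.

75.9%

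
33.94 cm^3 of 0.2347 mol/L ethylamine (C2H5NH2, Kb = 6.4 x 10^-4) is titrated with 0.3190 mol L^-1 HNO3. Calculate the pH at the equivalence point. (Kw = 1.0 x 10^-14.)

n(C2H5NH2) = 0.2347 x 0.03394 = 0.007966 mol; V(HNO3) at equivalence = 0.007966/0.3190 = 0.02497 L.
At equivalence the base is fully converted to C2H5NH3+; total volume = 0.05891 L, so [C2H5NH3+] = 0.007966/0.05891 = 0.1352 M.
Ka(C2H5NH3+) = Kw/Kb = 1.0e-14 / 6.4 x 10^-4 = 1.56e-11.
[H^+] = sqrt(Ka x [C2H5NH3+]) = sqrt(1.56e-11 x 0.1352) = 1.45e-6 M.
pH = -log(1.45e-6) = 5.84.

5.84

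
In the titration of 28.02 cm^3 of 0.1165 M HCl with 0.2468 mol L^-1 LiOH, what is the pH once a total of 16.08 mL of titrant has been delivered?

n(acid) = 0.1165 x 0.02802 = 0.003264 mol; n(LiOH) added = 0.2468 x 0.01608 = 0.003969 mol.
Base is in excess by 0.003969 - 0.003264 = 0.0007042 mol in a total volume of 0.04410 L.
[OH^-] = 0.0007042/0.04410 = 0.01597 M, so pOH = 1.80 and pH = 14.00 - 1.80 = 12.20.

12.20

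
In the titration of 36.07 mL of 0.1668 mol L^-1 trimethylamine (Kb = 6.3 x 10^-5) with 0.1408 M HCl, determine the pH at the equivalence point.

5.46

n((CH3)3N) = 0.1668 x 0.03607 = 0.006016 mol; V(HCl) at equivalence = 0.006016/0.1408 = 0.04273 L.
At equivalence the base is fully converted to (CH3)3NH+; total volume = 0.07880 L, so [(CH3)3NH+] = 0.006016/0.07880 = 0.07635 M.
Ka((CH3)3NH+) = Kw/Kb = 1.0e-14 / 6.3 x 10^-5 = 1.59e-10.
[H^+] = sqrt(Ka x [(CH3)3NH+]) = sqrt(1.59e-10 x 0.07635) = 3.48e-6 M.
pH = -log(3.48e-6) = 5.46.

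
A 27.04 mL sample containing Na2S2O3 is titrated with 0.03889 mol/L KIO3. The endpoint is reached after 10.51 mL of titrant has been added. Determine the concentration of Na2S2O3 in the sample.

n(KIO3) = 0.03889 x 0.01051 = 0.0004087 mol.
From the balanced equation, 1 mol KIO3 reacts with 6 mol Na2S2O3, so n(Na2S2O3) = 0.0004087 x 6/1 = 0.002452 mol.
[Na2S2O3] = 0.002452 / 0.02704 L = 0.0907 M.

0.0907 M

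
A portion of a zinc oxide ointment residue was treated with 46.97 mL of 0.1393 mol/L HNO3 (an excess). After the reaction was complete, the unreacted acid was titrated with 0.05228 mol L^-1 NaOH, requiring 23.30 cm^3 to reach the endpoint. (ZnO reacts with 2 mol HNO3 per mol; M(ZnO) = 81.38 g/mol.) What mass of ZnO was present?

Total n(HNO3) added = 0.1393 x 0.04697 = 0.006543 mol.
n(NaOH) used = 0.05228 x 0.02330 = 0.001218 mol, which equals the excess n(HNO3).
So n(HNO3) consumed by the sample = 0.006543 - 0.001218 = 0.005325 mol.
n(ZnO) = 0.005325 / 2 = 0.002662 mol.
mass = 0.002662 mol x 81.38 g/mol = 0.217 g.

0.217 g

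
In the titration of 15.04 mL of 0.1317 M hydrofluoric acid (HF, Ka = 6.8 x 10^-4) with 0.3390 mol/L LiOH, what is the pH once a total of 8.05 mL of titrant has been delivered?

12.51

n(acid) = 0.1317 x 0.01504 = 0.001981 mol; n(LiOH) added = 0.3390 x 0.008050 = 0.002729 mol.
Base is in excess by 0.002729 - 0.001981 = 0.0007482 mol in a total volume of 0.02309 L.
[OH^-] = 0.0007482/0.02309 = 0.03240 M, so pOH = 1.49 and pH = 14.00 - 1.49 = 12.51.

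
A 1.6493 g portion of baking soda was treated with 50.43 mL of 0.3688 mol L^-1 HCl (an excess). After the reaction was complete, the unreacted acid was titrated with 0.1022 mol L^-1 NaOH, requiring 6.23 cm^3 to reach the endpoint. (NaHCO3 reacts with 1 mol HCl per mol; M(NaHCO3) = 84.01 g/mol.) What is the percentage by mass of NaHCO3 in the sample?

91.5%

Total n(HCl) added = 0.3688 x 0.05043 = 0.01860 mol.
n(NaOH) used = 0.1022 x 0.006230 = 0.0006367 mol, which equals the excess n(HCl).
So n(HCl) consumed by the sample = 0.01860 - 0.0006367 = 0.01796 mol.
n(NaHCO3) = 0.01796 / 1 = 0.01796 mol.
mass NaHCO3 = 0.01796 x 84.01 = 1.509 g, so %NaHCO3 = 1.509/1.6493 x 100 = 91.5%.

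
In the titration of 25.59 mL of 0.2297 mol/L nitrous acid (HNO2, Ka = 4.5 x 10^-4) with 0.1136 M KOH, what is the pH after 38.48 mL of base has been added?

Initial n(HNO2) = 0.2297 x 0.02559 = 0.005878 mol.
n(KOH) added = 0.1136 x 0.03848 = 0.004371 mol, converting that many moles of HNO2 to NO2-.
Remaining n(HNO2) = 0.001507 mol; n(NO2-) = 0.004371 mol.
By Henderson-Hasselbalch, pH = pKa + log([A^-]/[HA]) = 3.35 + log(0.004371/0.001507) = 3.35 + (+0.46) = 3.81.

3.81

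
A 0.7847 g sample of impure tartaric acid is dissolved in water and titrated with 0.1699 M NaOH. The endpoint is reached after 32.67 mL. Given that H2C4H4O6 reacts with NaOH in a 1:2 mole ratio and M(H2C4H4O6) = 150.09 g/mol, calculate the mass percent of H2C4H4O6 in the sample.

n(NaOH) = 0.1699 x 0.03267 = 0.005551 mol.
n(H2C4H4O6) = 0.005551 / 2 = 0.002775 mol.
mass of H2C4H4O6 = 0.002775 x 150.09 = 0.4165 g.
% purity = 0.4165 / 0.7847 x 100 = 53.1%.

53.1%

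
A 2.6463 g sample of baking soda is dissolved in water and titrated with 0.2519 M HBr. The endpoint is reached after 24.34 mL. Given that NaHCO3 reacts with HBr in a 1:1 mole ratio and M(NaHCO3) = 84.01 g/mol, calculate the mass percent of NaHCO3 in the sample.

19.5%

n(HBr) = 0.2519 x 0.02434 = 0.006131 mol.
n(NaHCO3) = 0.006131 / 1 = 0.006131 mol.
mass of NaHCO3 = 0.006131 x 84.01 = 0.5151 g.
% purity = 0.5151 / 2.6463 x 100 = 19.5%.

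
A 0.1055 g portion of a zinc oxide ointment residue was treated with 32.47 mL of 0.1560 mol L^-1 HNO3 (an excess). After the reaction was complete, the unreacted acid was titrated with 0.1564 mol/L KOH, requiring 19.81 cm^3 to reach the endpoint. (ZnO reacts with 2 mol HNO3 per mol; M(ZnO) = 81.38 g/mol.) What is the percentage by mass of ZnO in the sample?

75.9%

Total n(HNO3) added = 0.1560 x 0.03247 = 0.005065 mol.
n(KOH) used = 0.1564 x 0.01981 = 0.003098 mol, which equals the excess n(HNO3).
So n(HNO3) consumed by the sample = 0.005065 - 0.003098 = 0.001967 mol.
n(ZnO) = 0.001967 / 2 = 0.0009835 mol.
mass ZnO = 0.0009835 x 81.38 = 0.08004 g, so %ZnO = 0.08004/0.1055 x 100 = 75.9%.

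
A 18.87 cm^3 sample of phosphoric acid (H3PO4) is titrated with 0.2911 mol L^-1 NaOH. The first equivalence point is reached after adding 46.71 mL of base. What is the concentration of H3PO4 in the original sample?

0.721 M

n(NaOH) = 0.2911 x 0.04671 = 0.01360 mol.
At the first equivalence point, 1 mol OH^- react per mol H3PO4, so n(H3PO4) = 0.01360 / 1 = 0.01360 mol.
[H3PO4] = 0.01360 / 0.01887 L = 0.721 M.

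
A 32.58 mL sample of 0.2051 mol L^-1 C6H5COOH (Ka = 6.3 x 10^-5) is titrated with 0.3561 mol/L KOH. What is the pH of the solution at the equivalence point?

n(C6H5COOH) = 0.2051 x 0.03258 = 0.006682 mol; V(KOH) at equivalence = 0.006682/0.3561 = 0.01876 L.
At equivalence all the acid is converted to C6H5COO-; total volume = 0.03258 + 0.01876 = 0.05134 L, so [C6H5COO-] = 0.006682/0.05134 = 0.1301 M.
Kb = Kw/Ka = 1.0e-14 / 6.3 x 10^-5 = 1.59e-10.
[OH^-] = sqrt(Kb x [C6H5COO-]) = sqrt(1.59e-10 x 0.1301) = 4.55e-6 M.
pOH = 5.34, so pH = 14.00 - 5.34 = 8.66.

8.66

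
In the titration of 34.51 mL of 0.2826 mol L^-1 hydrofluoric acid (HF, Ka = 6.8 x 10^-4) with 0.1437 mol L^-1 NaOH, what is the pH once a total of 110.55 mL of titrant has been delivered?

12.63

n(acid) = 0.2826 x 0.03451 = 0.009753 mol; n(NaOH) added = 0.1437 x 0.1105 = 0.01589 mol.
Base is in excess by 0.01589 - 0.009753 = 0.006134 mol in a total volume of 0.1451 L.
[OH^-] = 0.006134/0.1451 = 0.04228 M, so pOH = 1.37 and pH = 14.00 - 1.37 = 12.63.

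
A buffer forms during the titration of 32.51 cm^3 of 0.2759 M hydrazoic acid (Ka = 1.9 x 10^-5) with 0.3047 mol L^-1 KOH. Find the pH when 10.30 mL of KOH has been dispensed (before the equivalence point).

Initial n(HN3) = 0.2759 x 0.03251 = 0.008970 mol.
n(KOH) added = 0.3047 x 0.01030 = 0.003138 mol, converting that many moles of HN3 to N3-.
Remaining n(HN3) = 0.005831 mol; n(N3-) = 0.003138 mol.
By Henderson-Hasselbalch, pH = pKa + log([A^-]/[HA]) = 4.72 + log(0.003138/0.005831) = 4.72 + (-0.27) = 4.45.

4.45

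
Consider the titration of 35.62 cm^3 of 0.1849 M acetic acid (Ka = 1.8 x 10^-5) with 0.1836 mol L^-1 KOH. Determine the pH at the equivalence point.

n(CH3COOH) = 0.1849 x 0.03562 = 0.006586 mol; V(KOH) at equivalence = 0.006586/0.1836 = 0.03587 L.
At equivalence all the acid is converted to CH3COO-; total volume = 0.03562 + 0.03587 = 0.07149 L, so [CH3COO-] = 0.006586/0.07149 = 0.09212 M.
Kb = Kw/Ka = 1.0e-14 / 1.8 x 10^-5 = 5.56e-10.
[OH^-] = sqrt(Kb x [CH3COO-]) = sqrt(5.56e-10 x 0.09212) = 7.15e-6 M.
pOH = 5.15, so pH = 14.00 - 5.15 = 8.85.

8.85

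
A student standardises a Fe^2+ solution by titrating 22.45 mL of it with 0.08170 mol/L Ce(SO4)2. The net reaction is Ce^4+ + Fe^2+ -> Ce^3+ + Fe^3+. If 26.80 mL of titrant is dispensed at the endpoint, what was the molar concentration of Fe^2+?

n(Ce(SO4)2) = 0.08170 x 0.02680 = 0.002190 mol.
From the balanced equation, 1 mol Ce(SO4)2 reacts with 1 mol Fe^2+, so n(Fe^2+) = 0.002190 x 1/1 = 0.002190 mol.
[Fe^2+] = 0.002190 / 0.02245 L = 0.0975 M.

0.0975 M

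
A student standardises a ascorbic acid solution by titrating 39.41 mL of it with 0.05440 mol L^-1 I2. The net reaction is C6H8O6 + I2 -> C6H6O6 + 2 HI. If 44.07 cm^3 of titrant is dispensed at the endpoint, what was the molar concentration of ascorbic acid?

0.0608 M

n(I2) = 0.05440 x 0.04407 = 0.002397 mol.
From the balanced equation, 1 mol I2 reacts with 1 mol ascorbic acid, so n(ascorbic acid) = 0.002397 x 1/1 = 0.002397 mol.
[ascorbic acid] = 0.002397 / 0.03941 L = 0.0608 M.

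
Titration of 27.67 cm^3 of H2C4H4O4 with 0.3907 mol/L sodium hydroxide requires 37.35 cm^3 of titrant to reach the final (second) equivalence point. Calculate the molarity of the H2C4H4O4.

0.264 M

n(NaOH) = 0.3907 x 0.03735 = 0.01459 mol.
At the final (second) equivalence point, 2 mol OH^- react per mol H2C4H4O4, so n(H2C4H4O4) = 0.01459 / 2 = 0.007296 mol.
[H2C4H4O4] = 0.007296 / 0.02767 L = 0.264 M.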